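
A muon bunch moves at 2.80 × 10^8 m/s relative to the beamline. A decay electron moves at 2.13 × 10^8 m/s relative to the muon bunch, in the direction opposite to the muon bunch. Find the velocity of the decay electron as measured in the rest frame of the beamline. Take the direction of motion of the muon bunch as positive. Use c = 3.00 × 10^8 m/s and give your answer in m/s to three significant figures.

In units of c (dividing by 3.00 × 10^8 m/s): v = 0.933, u' = -0.710.
u = (u' + v)/(1 + u'v/c²):
u = (-0.710 + 0.933) / (1 + (-0.710)·0.933) = 0.2233/0.3373 = 0.6621
Converting back: u = 0.6621 × 3.00 × 10^8 m/s.

+1.99 × 10^8 m/s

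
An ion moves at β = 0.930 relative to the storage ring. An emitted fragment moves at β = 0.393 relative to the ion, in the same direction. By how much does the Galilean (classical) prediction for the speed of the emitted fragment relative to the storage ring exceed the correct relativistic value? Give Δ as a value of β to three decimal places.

Δ = 0.354

Galilean: u_cl = 0.393 + 0.930 = 1.3230.
Relativistic: u_rel = (0.393 + 0.930) / (1 + 0.393·0.930) = 1.3230/1.3655 = 0.9689.
Δ = 1.3230 − 0.9689 = 0.3541.
(The classical prediction exceeds c; the relativistic result does not.)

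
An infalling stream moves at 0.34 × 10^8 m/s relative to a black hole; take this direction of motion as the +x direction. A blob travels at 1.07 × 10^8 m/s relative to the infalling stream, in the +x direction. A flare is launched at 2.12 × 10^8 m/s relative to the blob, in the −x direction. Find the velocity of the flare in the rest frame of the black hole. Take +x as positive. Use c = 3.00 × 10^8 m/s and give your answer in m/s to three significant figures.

-1.12 × 10^8 m/s

Apply u = (u' + v)/(1 + u'v/c²) successively, working outward toward the black hole.
(Dividing each given speed by c = 3.00 × 10^8 m/s to work in units of c.)
Start: velocity of the infalling stream relative to the black hole = 0.1133c.
Compose with the blob (u' = 0.357 in the infalling stream frame): u_1 = (0.357 + 0.113) / (1 + 0.357·0.113) = 0.4700/1.0404 = 0.4517.
Compose with the flare (u' = -0.707 in the blob frame): u_2 = (-0.707 + 0.452) / (1 + (-0.707)·0.452) = -0.2549/0.6808 = -0.3745.
So u = -0.3745 × 3.00 × 10^8 m/s.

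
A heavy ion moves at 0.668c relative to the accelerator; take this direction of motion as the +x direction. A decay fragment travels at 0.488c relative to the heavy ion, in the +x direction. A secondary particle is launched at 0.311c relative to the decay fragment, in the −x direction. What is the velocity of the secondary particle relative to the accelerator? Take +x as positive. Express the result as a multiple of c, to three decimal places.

+0.769c

Apply u = (u' + v)/(1 + u'v/c²) successively, working outward toward the accelerator.
Start: velocity of the heavy ion relative to the accelerator = 0.6680c.
Compose with the decay fragment (u' = 0.488 in the heavy ion frame): u_1 = (0.488 + 0.668) / (1 + 0.488·0.668) = 1.1560/1.3260 = 0.8718.
Compose with the secondary particle (u' = -0.311 in the decay fragment frame): u_2 = (-0.311 + 0.872) / (1 + (-0.311)·0.872) = 0.5608/0.7289 = 0.7694.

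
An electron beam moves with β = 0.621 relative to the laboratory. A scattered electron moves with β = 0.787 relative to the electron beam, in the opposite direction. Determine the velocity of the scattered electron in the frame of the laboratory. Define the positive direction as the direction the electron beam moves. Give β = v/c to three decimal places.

With v = 0.621 and u' = -0.787 (in units of c),
u = (u' + v)/(1 + u'v/c²):
u = (-0.787 + 0.621) / (1 + (-0.787)·0.621) = -0.1660/0.5113 = -0.3247
(Galilean addition would give -0.166c.)

β = -0.325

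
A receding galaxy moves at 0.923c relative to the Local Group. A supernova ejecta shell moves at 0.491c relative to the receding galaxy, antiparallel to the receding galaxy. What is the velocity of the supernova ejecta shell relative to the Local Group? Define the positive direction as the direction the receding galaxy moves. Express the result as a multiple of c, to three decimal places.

+0.790c

With v = 0.923 and u' = -0.491 (in units of c),
u = (u' + v)/(1 + u'v/c²):
u = (-0.491 + 0.923) / (1 + (-0.491)·0.923) = 0.4320/0.5468 = 0.7900
(Galilean addition would give +0.432c.)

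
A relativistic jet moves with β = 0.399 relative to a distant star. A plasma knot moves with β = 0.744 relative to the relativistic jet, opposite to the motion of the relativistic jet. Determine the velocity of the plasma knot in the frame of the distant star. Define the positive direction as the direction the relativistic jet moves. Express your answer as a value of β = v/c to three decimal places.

β = -0.491

With v = 0.399 and u' = -0.744 (in units of c),
u = (u' + v)/(1 + u'v/c²):
u = (-0.744 + 0.399) / (1 + (-0.744)·0.399) = -0.3450/0.7031 = -0.4907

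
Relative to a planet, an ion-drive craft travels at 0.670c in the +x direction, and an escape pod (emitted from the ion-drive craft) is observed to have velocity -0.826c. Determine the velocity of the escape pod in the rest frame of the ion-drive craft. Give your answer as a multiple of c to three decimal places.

Invert the composition law: u' = (u − v)/(1 − uv/c²).
u' = (-0.826 − 0.670) / (1 − (-0.826)(0.670)) = -1.4960/1.5534 = -0.9630.

-0.963c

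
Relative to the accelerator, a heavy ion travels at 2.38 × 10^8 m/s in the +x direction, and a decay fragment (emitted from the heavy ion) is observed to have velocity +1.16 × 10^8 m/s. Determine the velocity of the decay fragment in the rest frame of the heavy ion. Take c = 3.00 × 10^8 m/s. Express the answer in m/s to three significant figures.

-1.76 × 10^8 m/s

v = 0.793c, u = 0.387c.
Invert the composition law: u' = (u − v)/(1 − uv/c²).
u' = (0.387 − 0.793) / (1 − (0.387)(0.793)) = -0.4067/0.6932 = -0.5866.
u' = -0.5866 × 3.00 × 10^8 m/s.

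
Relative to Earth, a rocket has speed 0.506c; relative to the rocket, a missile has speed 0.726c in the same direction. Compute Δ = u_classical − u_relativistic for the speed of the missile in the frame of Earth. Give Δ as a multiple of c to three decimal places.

Δ = 0.331c

Galilean: u_cl = 0.726 + 0.506 = 1.2320.
Relativistic: u_rel = (0.726 + 0.506) / (1 + 0.726·0.506) = 1.2320/1.3674 = 0.9010.
Δ = 1.2320 − 0.9010 = 0.3310.
(The classical prediction exceeds c; the relativistic result does not.)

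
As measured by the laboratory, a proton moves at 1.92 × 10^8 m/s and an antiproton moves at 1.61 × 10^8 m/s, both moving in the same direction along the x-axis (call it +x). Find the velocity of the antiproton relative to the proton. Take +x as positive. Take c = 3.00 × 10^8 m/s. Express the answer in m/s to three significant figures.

β_A = 0.640, β_B = 0.537 (dividing each by c = 3.00 × 10^8 m/s).
Transform to A's frame with the inverse velocity-addition law: u' = (u − v)/(1 − uv/c²), taking u = β_B and v = β_A.
u' = (0.537 − 0.640) / (1 − (0.640)(0.537)) = -0.1033/0.6565 = -0.1574.
u' = -0.1574 × 3.00 × 10^8 m/s.

-4.72 × 10^7 m/s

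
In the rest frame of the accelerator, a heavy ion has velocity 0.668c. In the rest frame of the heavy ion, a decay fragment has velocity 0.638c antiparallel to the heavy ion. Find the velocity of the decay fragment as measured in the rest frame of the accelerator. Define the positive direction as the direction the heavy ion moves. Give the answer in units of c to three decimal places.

With v = 0.668 and u' = -0.638 (in units of c),
u = (u' + v)/(1 + u'v/c²):
u = (-0.638 + 0.668) / (1 + (-0.638)·0.668) = 0.0300/0.5738 = 0.0523
(Galilean addition would give +0.030c.)

+0.052c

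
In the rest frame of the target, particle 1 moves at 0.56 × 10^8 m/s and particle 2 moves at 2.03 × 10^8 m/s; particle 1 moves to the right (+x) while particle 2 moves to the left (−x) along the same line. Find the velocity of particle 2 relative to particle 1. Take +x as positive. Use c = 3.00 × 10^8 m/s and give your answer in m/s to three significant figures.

β_A = 0.187, β_B = -0.677 (dividing each by c = 3.00 × 10^8 m/s).
Transform to A's frame with the inverse velocity-addition law: u' = (u − v)/(1 − uv/c²), taking u = β_B and v = β_A.
u' = (-0.677 − 0.187) / (1 − (0.187)(-0.677)) = -0.8633/1.1263 = -0.7665.
u' = -0.7665 × 3.00 × 10^8 m/s.

-2.30 × 10^8 m/s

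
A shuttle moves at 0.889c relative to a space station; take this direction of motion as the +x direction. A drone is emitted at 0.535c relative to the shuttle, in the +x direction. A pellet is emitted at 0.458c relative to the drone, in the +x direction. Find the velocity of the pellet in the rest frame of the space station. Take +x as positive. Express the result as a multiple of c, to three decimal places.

Apply u = (u' + v)/(1 + u'v/c²) successively, working outward toward the space station.
Start: velocity of the shuttle relative to the space station = 0.8890c.
Compose with the drone (u' = 0.535 in the shuttle frame): u_1 = (0.535 + 0.889) / (1 + 0.535·0.889) = 1.4240/1.4756 = 0.9650.
Compose with the pellet (u' = 0.458 in the drone frame): u_2 = (0.458 + 0.965) / (1 + 0.458·0.965) = 1.4230/1.4420 = 0.9869.

0.987c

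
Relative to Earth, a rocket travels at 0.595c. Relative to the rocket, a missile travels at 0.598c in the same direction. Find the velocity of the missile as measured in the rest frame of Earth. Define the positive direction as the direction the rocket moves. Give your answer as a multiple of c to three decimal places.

0.880c

With v = 0.595 and u' = 0.598 (in units of c),
u = (u' + v)/(1 + u'v/c²):
u = (0.598 + 0.595) / (1 + 0.598·0.595) = 1.1930/1.3558 = 0.8799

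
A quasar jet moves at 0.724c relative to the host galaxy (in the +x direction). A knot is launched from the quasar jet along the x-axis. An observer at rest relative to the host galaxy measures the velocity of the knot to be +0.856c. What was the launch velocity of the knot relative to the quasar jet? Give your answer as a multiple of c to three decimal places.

+0.347c

Invert the composition law: u' = (u − v)/(1 − uv/c²).
u' = (0.856 − 0.724) / (1 − (0.856)(0.724)) = 0.1320/0.3803 = 0.3471.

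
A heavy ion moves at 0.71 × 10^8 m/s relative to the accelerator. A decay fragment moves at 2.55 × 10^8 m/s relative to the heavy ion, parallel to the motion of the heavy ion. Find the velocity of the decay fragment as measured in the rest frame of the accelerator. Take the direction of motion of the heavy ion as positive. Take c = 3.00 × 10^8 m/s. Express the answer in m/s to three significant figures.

2.71 × 10^8 m/s

In units of c (dividing by 3.00 × 10^8 m/s): v = 0.237, u' = 0.850.
u = (u' + v)/(1 + u'v/c²):
u = (0.850 + 0.237) / (1 + 0.850·0.237) = 1.0867/1.2012 = 0.9047
(Galilean addition would give +1.087c, exceeding c.)
Converting back: u = 0.9047 × 3.00 × 10^8 m/s.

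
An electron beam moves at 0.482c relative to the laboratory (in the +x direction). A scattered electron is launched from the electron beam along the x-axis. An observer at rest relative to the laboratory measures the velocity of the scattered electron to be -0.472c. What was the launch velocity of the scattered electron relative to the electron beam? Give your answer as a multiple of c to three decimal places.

-0.777c

Invert the composition law: u' = (u − v)/(1 − uv/c²).
u' = (-0.472 − 0.482) / (1 − (-0.472)(0.482)) = -0.9540/1.2275 = -0.7772.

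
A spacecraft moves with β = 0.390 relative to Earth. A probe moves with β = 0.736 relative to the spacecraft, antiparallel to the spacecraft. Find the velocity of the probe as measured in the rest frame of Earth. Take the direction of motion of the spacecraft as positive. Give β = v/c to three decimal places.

With v = 0.390 and u' = -0.736 (in units of c),
u = (u' + v)/(1 + u'v/c²):
u = (-0.736 + 0.390) / (1 + (-0.736)·0.390) = -0.3460/0.7130 = -0.4853

β = -0.485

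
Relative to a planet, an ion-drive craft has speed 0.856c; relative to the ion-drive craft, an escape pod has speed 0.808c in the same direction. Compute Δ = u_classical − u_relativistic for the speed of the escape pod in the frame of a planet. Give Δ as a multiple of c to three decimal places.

Δ = 0.680c

Galilean: u_cl = 0.808 + 0.856 = 1.6640.
Relativistic: u_rel = (0.808 + 0.856) / (1 + 0.808·0.856) = 1.6640/1.6916 = 0.9837.
Δ = 1.6640 − 0.9837 = 0.6803.
(The classical prediction exceeds c; the relativistic result does not.)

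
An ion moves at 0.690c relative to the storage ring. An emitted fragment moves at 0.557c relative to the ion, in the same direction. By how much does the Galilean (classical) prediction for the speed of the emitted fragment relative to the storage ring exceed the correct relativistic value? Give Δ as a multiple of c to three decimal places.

Δ = 0.346c

Galilean: u_cl = 0.557 + 0.690 = 1.2470.
Relativistic: u_rel = (0.557 + 0.690) / (1 + 0.557·0.690) = 1.2470/1.3843 = 0.9008.
Δ = 1.2470 − 0.9008 = 0.3462.
(The classical prediction exceeds c; the relativistic result does not.)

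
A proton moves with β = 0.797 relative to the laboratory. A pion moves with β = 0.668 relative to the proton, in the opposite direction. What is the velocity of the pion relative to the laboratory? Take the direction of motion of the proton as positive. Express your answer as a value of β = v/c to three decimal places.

β = +0.276

With v = 0.797 and u' = -0.668 (in units of c),
u = (u' + v)/(1 + u'v/c²):
u = (-0.668 + 0.797) / (1 + (-0.668)·0.797) = 0.1290/0.4676 = 0.2759
(Galilean addition would give +0.129c.)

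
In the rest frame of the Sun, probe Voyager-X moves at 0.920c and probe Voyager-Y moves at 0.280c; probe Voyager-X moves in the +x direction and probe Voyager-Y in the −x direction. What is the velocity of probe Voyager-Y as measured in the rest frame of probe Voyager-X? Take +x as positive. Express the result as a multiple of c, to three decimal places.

-0.954c

β_A = 0.920, β_B = -0.280.
Transform to A's frame with the inverse velocity-addition law: u' = (u − v)/(1 − uv/c²), taking u = β_B and v = β_A.
u' = (-0.280 − 0.920) / (1 − (0.920)(-0.280)) = -1.2000/1.2576 = -0.9542.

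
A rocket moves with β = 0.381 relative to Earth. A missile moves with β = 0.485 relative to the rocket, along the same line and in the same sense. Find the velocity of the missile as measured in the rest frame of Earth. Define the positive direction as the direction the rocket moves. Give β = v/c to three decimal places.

With v = 0.381 and u' = 0.485 (in units of c),
u = (u' + v)/(1 + u'v/c²):
u = (0.485 + 0.381) / (1 + 0.485·0.381) = 0.8660/1.1848 = 0.7309

β = 0.731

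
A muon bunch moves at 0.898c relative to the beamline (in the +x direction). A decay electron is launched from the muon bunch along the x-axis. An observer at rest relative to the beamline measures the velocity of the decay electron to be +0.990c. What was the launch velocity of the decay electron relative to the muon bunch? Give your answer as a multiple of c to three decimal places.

+0.829c

Invert the composition law: u' = (u − v)/(1 − uv/c²).
u' = (0.990 − 0.898) / (1 − (0.990)(0.898)) = 0.0920/0.1110 = 0.8290.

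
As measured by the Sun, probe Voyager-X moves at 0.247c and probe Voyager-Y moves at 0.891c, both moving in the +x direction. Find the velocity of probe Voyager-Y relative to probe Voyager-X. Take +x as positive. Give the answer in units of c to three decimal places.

β_A = 0.247, β_B = 0.891.
Transform to A's frame with the inverse velocity-addition law: u' = (u − v)/(1 − uv/c²), taking u = β_B and v = β_A.
u' = (0.891 − 0.247) / (1 − (0.247)(0.891)) = 0.6440/0.7799 = 0.8257.

+0.826c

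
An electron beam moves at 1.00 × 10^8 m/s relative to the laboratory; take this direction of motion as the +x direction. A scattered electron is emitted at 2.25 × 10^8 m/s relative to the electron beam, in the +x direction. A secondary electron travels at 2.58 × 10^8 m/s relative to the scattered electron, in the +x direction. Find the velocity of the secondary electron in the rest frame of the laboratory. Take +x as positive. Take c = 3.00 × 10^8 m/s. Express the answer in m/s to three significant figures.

Apply u = (u' + v)/(1 + u'v/c²) successively, working outward toward the laboratory.
(Dividing each given speed by c = 3.00 × 10^8 m/s to work in units of c.)
Start: velocity of the electron beam relative to the laboratory = 0.3333c.
Compose with the scattered electron (u' = 0.750 in the electron beam frame): u_1 = (0.750 + 0.333) / (1 + 0.750·0.333) = 1.0833/1.2500 = 0.8667.
Compose with the secondary electron (u' = 0.860 in the scattered electron frame): u_2 = (0.860 + 0.867) / (1 + 0.860·0.867) = 1.7267/1.7453 = 0.9893.
So u = 0.9893 × 3.00 × 10^8 m/s.

2.97 × 10^8 m/s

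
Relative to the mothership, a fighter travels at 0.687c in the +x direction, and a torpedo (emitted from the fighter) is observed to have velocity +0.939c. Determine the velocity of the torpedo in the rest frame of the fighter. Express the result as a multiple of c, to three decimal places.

+0.710c

Invert the composition law: u' = (u − v)/(1 − uv/c²).
u' = (0.939 − 0.687) / (1 − (0.939)(0.687)) = 0.2520/0.3549 = 0.7100.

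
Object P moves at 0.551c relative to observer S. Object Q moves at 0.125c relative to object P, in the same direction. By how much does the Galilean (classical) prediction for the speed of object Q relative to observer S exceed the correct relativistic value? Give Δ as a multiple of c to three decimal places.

Galilean: u_cl = 0.125 + 0.551 = 0.6760.
Relativistic: u_rel = (0.125 + 0.551) / (1 + 0.125·0.551) = 0.6760/1.0689 = 0.6324.
Δ = 0.6760 − 0.6324 = 0.0436.

Δ = 0.044c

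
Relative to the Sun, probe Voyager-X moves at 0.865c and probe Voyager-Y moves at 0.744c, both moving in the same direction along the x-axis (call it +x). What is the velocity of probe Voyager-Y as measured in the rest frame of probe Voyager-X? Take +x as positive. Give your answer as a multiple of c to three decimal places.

β_A = 0.865, β_B = 0.744.
Transform to A's frame with the inverse velocity-addition law: u' = (u − v)/(1 − uv/c²), taking u = β_B and v = β_A.
u' = (0.744 − 0.865) / (1 − (0.865)(0.744)) = -0.1210/0.3564 = -0.3395.

-0.339c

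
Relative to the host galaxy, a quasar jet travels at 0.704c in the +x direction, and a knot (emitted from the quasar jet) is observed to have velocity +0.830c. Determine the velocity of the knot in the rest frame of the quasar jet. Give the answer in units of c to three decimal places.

+0.303c

Invert the composition law: u' = (u − v)/(1 − uv/c²).
u' = (0.830 − 0.704) / (1 − (0.830)(0.704)) = 0.1260/0.4157 = 0.3031.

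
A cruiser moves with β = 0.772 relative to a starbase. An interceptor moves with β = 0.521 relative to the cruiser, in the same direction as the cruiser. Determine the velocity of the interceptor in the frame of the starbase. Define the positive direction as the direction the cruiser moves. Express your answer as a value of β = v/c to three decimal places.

With v = 0.772 and u' = 0.521 (in units of c),
u = (u' + v)/(1 + u'v/c²):
u = (0.521 + 0.772) / (1 + 0.521·0.772) = 1.2930/1.4022 = 0.9221
(Galilean addition would give +1.293c, exceeding c.)

β = 0.922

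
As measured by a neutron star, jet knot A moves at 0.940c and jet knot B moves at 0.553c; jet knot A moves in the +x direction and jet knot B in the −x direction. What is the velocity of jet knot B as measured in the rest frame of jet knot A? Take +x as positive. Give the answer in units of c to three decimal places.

-0.982c

β_A = 0.940, β_B = -0.553.
Transform to A's frame with the inverse velocity-addition law: u' = (u − v)/(1 − uv/c²), taking u = β_B and v = β_A.
u' = (-0.553 − 0.940) / (1 − (0.940)(-0.553)) = -1.4930/1.5198 = -0.9824.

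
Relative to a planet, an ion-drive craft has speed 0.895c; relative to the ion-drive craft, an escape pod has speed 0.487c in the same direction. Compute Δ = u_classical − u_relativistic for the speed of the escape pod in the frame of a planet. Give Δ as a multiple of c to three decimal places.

Galilean: u_cl = 0.487 + 0.895 = 1.3820.
Relativistic: u_rel = (0.487 + 0.895) / (1 + 0.487·0.895) = 1.3820/1.4359 = 0.9625.
Δ = 1.3820 − 0.9625 = 0.4195.
(The classical prediction exceeds c; the relativistic result does not.)

Δ = 0.420c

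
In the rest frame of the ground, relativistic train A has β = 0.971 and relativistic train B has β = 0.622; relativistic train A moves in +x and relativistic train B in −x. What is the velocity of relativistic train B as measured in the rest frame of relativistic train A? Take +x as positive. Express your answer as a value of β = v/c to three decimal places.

β_A = 0.971, β_B = -0.622.
Transform to A's frame with the inverse velocity-addition law: u' = (u − v)/(1 − uv/c²), taking u = β_B and v = β_A.
u' = (-0.622 − 0.971) / (1 − (0.971)(-0.622)) = -1.5930/1.6040 = -0.9932.

β = -0.993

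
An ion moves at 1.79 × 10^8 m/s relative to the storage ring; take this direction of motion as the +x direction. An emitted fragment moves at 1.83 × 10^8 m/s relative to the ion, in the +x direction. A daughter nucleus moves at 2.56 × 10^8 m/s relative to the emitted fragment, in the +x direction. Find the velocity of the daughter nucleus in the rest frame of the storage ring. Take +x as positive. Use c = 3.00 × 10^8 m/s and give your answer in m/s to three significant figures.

Apply u = (u' + v)/(1 + u'v/c²) successively, working outward toward the storage ring.
(Dividing each given speed by c = 3.00 × 10^8 m/s to work in units of c.)
Start: velocity of the ion relative to the storage ring = 0.5967c.
Compose with the emitted fragment (u' = 0.610 in the ion frame): u_1 = (0.610 + 0.597) / (1 + 0.610·0.597) = 1.2067/1.3640 = 0.8847.
Compose with the daughter nucleus (u' = 0.853 in the emitted fragment frame): u_2 = (0.853 + 0.885) / (1 + 0.853·0.885) = 1.7380/1.7549 = 0.9904.
So u = 0.9904 × 3.00 × 10^8 m/s.

2.97 × 10^8 m/s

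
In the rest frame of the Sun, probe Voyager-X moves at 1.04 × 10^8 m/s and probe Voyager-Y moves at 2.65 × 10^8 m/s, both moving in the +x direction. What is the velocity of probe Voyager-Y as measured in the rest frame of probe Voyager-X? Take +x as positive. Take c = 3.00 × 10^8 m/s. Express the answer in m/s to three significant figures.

β_A = 0.347, β_B = 0.883 (dividing each by c = 3.00 × 10^8 m/s).
Transform to A's frame with the inverse velocity-addition law: u' = (u − v)/(1 − uv/c²), taking u = β_B and v = β_A.
u' = (0.883 − 0.347) / (1 − (0.347)(0.883)) = 0.5367/0.6938 = 0.7735.
u' = 0.7735 × 3.00 × 10^8 m/s.

+2.32 × 10^8 m/s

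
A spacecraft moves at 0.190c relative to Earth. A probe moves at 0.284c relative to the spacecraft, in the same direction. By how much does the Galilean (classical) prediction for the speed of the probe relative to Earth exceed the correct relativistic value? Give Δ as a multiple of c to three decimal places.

Δ = 0.024c

Galilean: u_cl = 0.284 + 0.190 = 0.4740.
Relativistic: u_rel = (0.284 + 0.190) / (1 + 0.284·0.190) = 0.4740/1.0540 = 0.4497.
Δ = 0.4740 − 0.4497 = 0.0243.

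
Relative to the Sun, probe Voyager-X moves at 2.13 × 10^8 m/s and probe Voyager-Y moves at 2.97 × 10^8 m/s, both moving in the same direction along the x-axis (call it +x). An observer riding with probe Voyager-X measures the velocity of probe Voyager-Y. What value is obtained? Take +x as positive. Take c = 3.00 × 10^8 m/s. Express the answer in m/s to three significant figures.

β_A = 0.710, β_B = 0.990 (dividing each by c = 3.00 × 10^8 m/s).
Transform to A's frame with the inverse velocity-addition law: u' = (u − v)/(1 − uv/c²), taking u = β_B and v = β_A.
u' = (0.990 − 0.710) / (1 − (0.710)(0.990)) = 0.2800/0.2971 = 0.9424.
u' = 0.9424 × 3.00 × 10^8 m/s.

+2.83 × 10^8 m/s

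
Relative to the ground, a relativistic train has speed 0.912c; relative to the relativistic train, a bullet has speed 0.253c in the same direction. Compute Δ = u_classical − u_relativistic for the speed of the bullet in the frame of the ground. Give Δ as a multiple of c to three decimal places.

Δ = 0.218c

Galilean: u_cl = 0.253 + 0.912 = 1.1650.
Relativistic: u_rel = (0.253 + 0.912) / (1 + 0.253·0.912) = 1.1650/1.2307 = 0.9466.
Δ = 1.1650 − 0.9466 = 0.2184.
(The classical prediction exceeds c; the relativistic result does not.)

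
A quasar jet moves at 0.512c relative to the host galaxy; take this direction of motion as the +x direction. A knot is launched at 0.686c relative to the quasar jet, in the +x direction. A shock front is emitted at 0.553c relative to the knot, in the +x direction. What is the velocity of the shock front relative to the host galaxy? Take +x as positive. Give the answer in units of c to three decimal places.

0.966c

Apply u = (u' + v)/(1 + u'v/c²) successively, working outward toward the host galaxy.
Start: velocity of the quasar jet relative to the host galaxy = 0.5120c.
Compose with the knot (u' = 0.686 in the quasar jet frame): u_1 = (0.686 + 0.512) / (1 + 0.686·0.512) = 1.1980/1.3512 = 0.8866.
Compose with the shock front (u' = 0.553 in the knot frame): u_2 = (0.553 + 0.887) / (1 + 0.553·0.887) = 1.4396/1.4903 = 0.9660.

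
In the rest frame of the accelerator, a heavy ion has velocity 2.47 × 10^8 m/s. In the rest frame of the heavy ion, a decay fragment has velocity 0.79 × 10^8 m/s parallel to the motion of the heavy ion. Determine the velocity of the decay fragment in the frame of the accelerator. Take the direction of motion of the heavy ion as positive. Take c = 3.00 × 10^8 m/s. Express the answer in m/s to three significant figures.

2.68 × 10^8 m/s

In units of c (dividing by 3.00 × 10^8 m/s): v = 0.823, u' = 0.263.
u = (u' + v)/(1 + u'v/c²):
u = (0.263 + 0.823) / (1 + 0.263·0.823) = 1.0867/1.2168 = 0.8930
(Galilean addition would give +1.087c, exceeding c.)
Converting back: u = 0.8930 × 3.00 × 10^8 m/s.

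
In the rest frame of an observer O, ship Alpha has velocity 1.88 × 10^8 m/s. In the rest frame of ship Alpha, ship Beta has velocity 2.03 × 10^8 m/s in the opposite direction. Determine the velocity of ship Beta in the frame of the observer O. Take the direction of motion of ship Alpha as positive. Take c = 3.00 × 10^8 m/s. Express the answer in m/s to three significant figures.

-2.60 × 10^7 m/s

In units of c (dividing by 3.00 × 10^8 m/s): v = 0.627, u' = -0.677.
u = (u' + v)/(1 + u'v/c²):
u = (-0.677 + 0.627) / (1 + (-0.677)·0.627) = -0.0500/0.5760 = -0.0868
Converting back: u = -0.0868 × 3.00 × 10^8 m/s.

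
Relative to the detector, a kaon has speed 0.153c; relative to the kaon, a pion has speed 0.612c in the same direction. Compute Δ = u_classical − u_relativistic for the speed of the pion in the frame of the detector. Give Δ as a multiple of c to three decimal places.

Galilean: u_cl = 0.612 + 0.153 = 0.7650.
Relativistic: u_rel = (0.612 + 0.153) / (1 + 0.612·0.153) = 0.7650/1.0936 = 0.6995.
Δ = 0.7650 − 0.6995 = 0.0655.

Δ = 0.065c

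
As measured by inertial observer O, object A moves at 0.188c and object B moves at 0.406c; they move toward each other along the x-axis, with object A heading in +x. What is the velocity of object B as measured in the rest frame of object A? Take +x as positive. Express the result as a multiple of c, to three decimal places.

β_A = 0.188, β_B = -0.406.
Transform to A's frame with the inverse velocity-addition law: u' = (u − v)/(1 − uv/c²), taking u = β_B and v = β_A.
u' = (-0.406 − 0.188) / (1 − (0.188)(-0.406)) = -0.5940/1.0763 = -0.5519.

-0.552c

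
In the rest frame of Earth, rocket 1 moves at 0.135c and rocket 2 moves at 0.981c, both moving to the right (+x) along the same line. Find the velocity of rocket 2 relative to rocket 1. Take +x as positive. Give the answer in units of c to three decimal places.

+0.975c

β_A = 0.135, β_B = 0.981.
Transform to A's frame with the inverse velocity-addition law: u' = (u − v)/(1 − uv/c²), taking u = β_B and v = β_A.
u' = (0.981 − 0.135) / (1 − (0.135)(0.981)) = 0.8460/0.8676 = 0.9751.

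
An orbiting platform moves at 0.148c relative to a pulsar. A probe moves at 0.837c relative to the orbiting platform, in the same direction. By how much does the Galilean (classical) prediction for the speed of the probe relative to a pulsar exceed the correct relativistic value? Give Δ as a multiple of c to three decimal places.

Δ = 0.109c

Galilean: u_cl = 0.837 + 0.148 = 0.9850.
Relativistic: u_rel = (0.837 + 0.148) / (1 + 0.837·0.148) = 0.9850/1.1239 = 0.8764.
Δ = 0.9850 − 0.8764 = 0.1086.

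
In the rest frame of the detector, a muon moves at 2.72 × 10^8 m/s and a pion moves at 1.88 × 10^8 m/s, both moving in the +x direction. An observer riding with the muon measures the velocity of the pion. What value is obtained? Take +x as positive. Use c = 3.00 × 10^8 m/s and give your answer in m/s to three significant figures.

-1.95 × 10^8 m/s

β_A = 0.907, β_B = 0.627 (dividing each by c = 3.00 × 10^8 m/s).
Transform to A's frame with the inverse velocity-addition law: u' = (u − v)/(1 − uv/c²), taking u = β_B and v = β_A.
u' = (0.627 − 0.907) / (1 − (0.907)(0.627)) = -0.2800/0.4318 = -0.6484.
u' = -0.6484 × 3.00 × 10^8 m/s.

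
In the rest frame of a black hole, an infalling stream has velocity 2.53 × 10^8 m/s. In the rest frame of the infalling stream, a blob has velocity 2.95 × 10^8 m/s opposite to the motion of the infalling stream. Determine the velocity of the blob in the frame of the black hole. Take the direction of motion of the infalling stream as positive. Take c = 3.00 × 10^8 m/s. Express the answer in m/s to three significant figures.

-2.46 × 10^8 m/s

In units of c (dividing by 3.00 × 10^8 m/s): v = 0.843, u' = -0.983.
u = (u' + v)/(1 + u'v/c²):
u = (-0.983 + 0.843) / (1 + (-0.983)·0.843) = -0.1400/0.1707 = -0.8200
(Galilean addition would give -0.140c.)
Converting back: u = -0.8200 × 3.00 × 10^8 m/s.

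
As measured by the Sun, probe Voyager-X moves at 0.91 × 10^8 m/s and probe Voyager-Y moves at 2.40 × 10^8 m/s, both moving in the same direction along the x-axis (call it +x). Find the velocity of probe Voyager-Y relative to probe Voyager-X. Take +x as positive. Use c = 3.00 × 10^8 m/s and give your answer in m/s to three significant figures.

β_A = 0.303, β_B = 0.800 (dividing each by c = 3.00 × 10^8 m/s).
Transform to A's frame with the inverse velocity-addition law: u' = (u − v)/(1 − uv/c²), taking u = β_B and v = β_A.
u' = (0.800 − 0.303) / (1 − (0.303)(0.800)) = 0.4967/0.7573 = 0.6558.
u' = 0.6558 × 3.00 × 10^8 m/s.

+1.97 × 10^8 m/s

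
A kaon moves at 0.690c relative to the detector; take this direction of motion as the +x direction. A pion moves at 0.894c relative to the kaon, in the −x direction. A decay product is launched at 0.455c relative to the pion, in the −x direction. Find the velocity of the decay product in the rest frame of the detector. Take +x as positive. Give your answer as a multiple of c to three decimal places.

Apply u = (u' + v)/(1 + u'v/c²) successively, working outward toward the detector.
Start: velocity of the kaon relative to the detector = 0.6900c.
Compose with the pion (u' = -0.894 in the kaon frame): u_1 = (-0.894 + 0.690) / (1 + (-0.894)·0.690) = -0.2040/0.3831 = -0.5324.
Compose with the decay product (u' = -0.455 in the pion frame): u_2 = (-0.455 + (-0.532)) / (1 + (-0.455)·(-0.532)) = -0.9874/1.2423 = -0.7949.

-0.795c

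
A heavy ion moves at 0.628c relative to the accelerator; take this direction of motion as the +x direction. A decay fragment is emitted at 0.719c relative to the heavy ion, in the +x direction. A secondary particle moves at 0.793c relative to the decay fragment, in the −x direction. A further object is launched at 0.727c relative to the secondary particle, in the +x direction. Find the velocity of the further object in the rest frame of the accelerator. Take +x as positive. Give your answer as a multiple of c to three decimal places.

Apply u = (u' + v)/(1 + u'v/c²) successively, working outward toward the accelerator.
Start: velocity of the heavy ion relative to the accelerator = 0.6280c.
Compose with the decay fragment (u' = 0.719 in the heavy ion frame): u_1 = (0.719 + 0.628) / (1 + 0.719·0.628) = 1.3470/1.4515 = 0.9280.
Compose with the secondary particle (u' = -0.793 in the decay fragment frame): u_2 = (-0.793 + 0.928) / (1 + (-0.793)·0.928) = 0.1350/0.2641 = 0.5111.
Compose with the further object (u' = 0.727 in the secondary particle frame): u_3 = (0.727 + 0.511) / (1 + 0.727·0.511) = 1.2381/1.3716 = 0.9027.

+0.903c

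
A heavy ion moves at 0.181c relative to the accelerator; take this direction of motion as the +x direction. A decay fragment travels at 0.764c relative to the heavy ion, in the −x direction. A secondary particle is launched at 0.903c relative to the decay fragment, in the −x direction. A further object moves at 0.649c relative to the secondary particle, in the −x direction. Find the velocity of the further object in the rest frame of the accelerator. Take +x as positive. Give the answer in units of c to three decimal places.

-0.996c

Apply u = (u' + v)/(1 + u'v/c²) successively, working outward toward the accelerator.
Start: velocity of the heavy ion relative to the accelerator = 0.1810c.
Compose with the decay fragment (u' = -0.764 in the heavy ion frame): u_1 = (-0.764 + 0.181) / (1 + (-0.764)·0.181) = -0.5830/0.8617 = -0.6766.
Compose with the secondary particle (u' = -0.903 in the decay fragment frame): u_2 = (-0.903 + (-0.677)) / (1 + (-0.903)·(-0.677)) = -1.5796/1.6109 = -0.9805.
Compose with the further object (u' = -0.649 in the secondary particle frame): u_3 = (-0.649 + (-0.981)) / (1 + (-0.649)·(-0.981)) = -1.6295/1.6364 = -0.9958.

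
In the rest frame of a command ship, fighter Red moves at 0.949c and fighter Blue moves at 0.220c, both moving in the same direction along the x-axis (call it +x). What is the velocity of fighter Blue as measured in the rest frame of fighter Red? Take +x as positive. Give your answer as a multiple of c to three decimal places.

β_A = 0.949, β_B = 0.220.
Transform to A's frame with the inverse velocity-addition law: u' = (u − v)/(1 − uv/c²), taking u = β_B and v = β_A.
u' = (0.220 − 0.949) / (1 − (0.949)(0.220)) = -0.7290/0.7912 = -0.9214.

-0.921c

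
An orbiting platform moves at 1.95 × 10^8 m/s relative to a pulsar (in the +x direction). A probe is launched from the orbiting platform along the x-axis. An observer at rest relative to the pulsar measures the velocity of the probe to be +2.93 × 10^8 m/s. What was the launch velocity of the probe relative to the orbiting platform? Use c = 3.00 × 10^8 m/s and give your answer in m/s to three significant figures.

+2.68 × 10^8 m/s

v = 0.650c, u = 0.977c.
Invert the composition law: u' = (u − v)/(1 − uv/c²).
u' = (0.977 − 0.650) / (1 − (0.977)(0.650)) = 0.3267/0.3652 = 0.8946.
u' = 0.8946 × 3.00 × 10^8 m/s.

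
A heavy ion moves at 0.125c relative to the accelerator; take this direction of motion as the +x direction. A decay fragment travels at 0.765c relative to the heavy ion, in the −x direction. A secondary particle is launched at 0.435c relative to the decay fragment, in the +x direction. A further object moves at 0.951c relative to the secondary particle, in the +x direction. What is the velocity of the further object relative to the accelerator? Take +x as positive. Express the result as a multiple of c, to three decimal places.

+0.891c

Apply u = (u' + v)/(1 + u'v/c²) successively, working outward toward the accelerator.
Start: velocity of the heavy ion relative to the accelerator = 0.1250c.
Compose with the decay fragment (u' = -0.765 in the heavy ion frame): u_1 = (-0.765 + 0.125) / (1 + (-0.765)·0.125) = -0.6400/0.9044 = -0.7077.
Compose with the secondary particle (u' = 0.435 in the decay fragment frame): u_2 = (0.435 + (-0.708)) / (1 + 0.435·(-0.708)) = -0.2727/0.6922 = -0.3939.
Compose with the further object (u' = 0.951 in the secondary particle frame): u_3 = (0.951 + (-0.394)) / (1 + 0.951·(-0.394)) = 0.5571/0.6254 = 0.8908.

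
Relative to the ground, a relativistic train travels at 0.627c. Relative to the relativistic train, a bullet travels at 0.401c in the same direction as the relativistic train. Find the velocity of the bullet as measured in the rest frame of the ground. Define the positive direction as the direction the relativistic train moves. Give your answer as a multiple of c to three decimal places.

0.821c

With v = 0.627 and u' = 0.401 (in units of c),
u = (u' + v)/(1 + u'v/c²):
u = (0.401 + 0.627) / (1 + 0.401·0.627) = 1.0280/1.2514 = 0.8215
(Galilean addition would give +1.028c, exceeding c.)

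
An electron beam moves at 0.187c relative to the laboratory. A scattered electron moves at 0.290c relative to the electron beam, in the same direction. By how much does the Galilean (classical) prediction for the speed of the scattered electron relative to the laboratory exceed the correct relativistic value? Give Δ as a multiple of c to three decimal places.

Δ = 0.025c

Galilean: u_cl = 0.290 + 0.187 = 0.4770.
Relativistic: u_rel = (0.290 + 0.187) / (1 + 0.290·0.187) = 0.4770/1.0542 = 0.4525.
Δ = 0.4770 − 0.4525 = 0.0245.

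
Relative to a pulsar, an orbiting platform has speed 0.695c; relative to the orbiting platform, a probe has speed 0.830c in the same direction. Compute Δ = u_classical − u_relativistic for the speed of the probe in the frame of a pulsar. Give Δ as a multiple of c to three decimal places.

Δ = 0.558c

Galilean: u_cl = 0.830 + 0.695 = 1.5250.
Relativistic: u_rel = (0.830 + 0.695) / (1 + 0.830·0.695) = 1.5250/1.5769 = 0.9671.
Δ = 1.5250 − 0.9671 = 0.5579.
(The classical prediction exceeds c; the relativistic result does not.)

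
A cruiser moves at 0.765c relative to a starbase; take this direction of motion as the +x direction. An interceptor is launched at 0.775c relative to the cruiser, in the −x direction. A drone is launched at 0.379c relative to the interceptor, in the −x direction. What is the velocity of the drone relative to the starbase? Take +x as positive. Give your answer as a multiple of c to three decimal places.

Apply u = (u' + v)/(1 + u'v/c²) successively, working outward toward the starbase.
Start: velocity of the cruiser relative to the starbase = 0.7650c.
Compose with the interceptor (u' = -0.775 in the cruiser frame): u_1 = (-0.775 + 0.765) / (1 + (-0.775)·0.765) = -0.0100/0.4071 = -0.0246.
Compose with the drone (u' = -0.379 in the interceptor frame): u_2 = (-0.379 + (-0.025)) / (1 + (-0.379)·(-0.025)) = -0.4036/1.0093 = -0.3998.

-0.400c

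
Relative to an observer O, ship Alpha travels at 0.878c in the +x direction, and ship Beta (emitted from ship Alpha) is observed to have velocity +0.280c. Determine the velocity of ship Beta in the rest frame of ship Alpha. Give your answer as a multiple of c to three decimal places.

-0.793c

Invert the composition law: u' = (u − v)/(1 − uv/c²).
u' = (0.280 − 0.878) / (1 − (0.280)(0.878)) = -0.5980/0.7542 = -0.7929.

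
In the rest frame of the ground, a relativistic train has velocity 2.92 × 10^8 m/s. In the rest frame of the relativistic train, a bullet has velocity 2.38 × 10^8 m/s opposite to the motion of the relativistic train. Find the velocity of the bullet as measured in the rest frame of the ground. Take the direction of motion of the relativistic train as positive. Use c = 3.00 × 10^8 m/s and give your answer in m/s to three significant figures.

+2.37 × 10^8 m/s

In units of c (dividing by 3.00 × 10^8 m/s): v = 0.973, u' = -0.793.
u = (u' + v)/(1 + u'v/c²):
u = (-0.793 + 0.973) / (1 + (-0.793)·0.973) = 0.1800/0.2278 = 0.7901
Converting back: u = 0.7901 × 3.00 × 10^8 m/s.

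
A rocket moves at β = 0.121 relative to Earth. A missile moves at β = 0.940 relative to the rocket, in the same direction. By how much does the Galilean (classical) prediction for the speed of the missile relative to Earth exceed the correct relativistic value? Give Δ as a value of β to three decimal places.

Δ = 0.108

Galilean: u_cl = 0.940 + 0.121 = 1.0610.
Relativistic: u_rel = (0.940 + 0.121) / (1 + 0.940·0.121) = 1.0610/1.1137 = 0.9526.
Δ = 1.0610 − 0.9526 = 0.1084.
(The classical prediction exceeds c; the relativistic result does not.)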